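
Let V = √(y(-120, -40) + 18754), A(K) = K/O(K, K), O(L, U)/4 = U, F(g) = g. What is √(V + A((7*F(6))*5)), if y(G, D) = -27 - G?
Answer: √(1 + 4*√18847)/2 ≈ 11.728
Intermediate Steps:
O(L, U) = 4*U
A(K) = ¼ (A(K) = K/((4*K)) = K*(1/(4*K)) = ¼)
V = √18847 (V = √((-27 - 1*(-120)) + 18754) = √((-27 + 120) + 18754) = √(93 + 18754) = √18847 ≈ 137.28)
√(V + A((7*F(6))*5)) = √(√18847 + ¼) = √(¼ + √18847)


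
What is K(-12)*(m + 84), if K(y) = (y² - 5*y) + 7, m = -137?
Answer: -11183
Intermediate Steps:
K(y) = 7 + y² - 5*y
K(-12)*(m + 84) = (7 + (-12)² - 5*(-12))*(-137 + 84) = (7 + 144 + 60)*(-53) = 211*(-53) = -11183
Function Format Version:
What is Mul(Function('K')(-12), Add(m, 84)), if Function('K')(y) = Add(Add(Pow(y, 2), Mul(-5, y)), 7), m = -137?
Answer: -11183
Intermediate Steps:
Function('K')(y) = Add(7, Pow(y, 2), Mul(-5, y))
Mul(Function('K')(-12), Add(m, 84)) = Mul(Add(7, Pow(-12, 2), Mul(-5, -12)), Add(-137, 84)) = Mul(Add(7, 144, 60), -53) = Mul(211, -53) = -11183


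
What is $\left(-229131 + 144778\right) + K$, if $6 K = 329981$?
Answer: $- \frac{176137}{6} \approx -29356.0$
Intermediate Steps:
$K = \frac{329981}{6}$ ($K = \frac{1}{6} \cdot 329981 = \frac{329981}{6} \approx 54997.0$)
$\left(-229131 + 144778\right) + K = \left(-229131 + 144778\right) + \frac{329981}{6} = -84353 + \frac{329981}{6} = - \frac{176137}{6}$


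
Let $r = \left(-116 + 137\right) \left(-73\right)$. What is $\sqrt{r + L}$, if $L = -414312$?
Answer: $3 i \sqrt{46205} \approx 644.86 i$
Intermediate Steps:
$r = -1533$ ($r = 21 \left(-73\right) = -1533$)
$\sqrt{r + L} = \sqrt{-1533 - 414312} = \sqrt{-415845} = 3 i \sqrt{46205}$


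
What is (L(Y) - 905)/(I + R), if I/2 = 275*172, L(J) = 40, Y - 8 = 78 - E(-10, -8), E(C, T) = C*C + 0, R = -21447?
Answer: -865/73153 ≈ -0.011825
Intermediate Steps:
E(C, T) = C**2 (E(C, T) = C**2 + 0 = C**2)
Y = -14 (Y = 8 + (78 - 1*(-10)**2) = 8 + (78 - 1*100) = 8 + (78 - 100) = 8 - 22 = -14)
I = 94600 (I = 2*(275*172) = 2*47300 = 94600)
(L(Y) - 905)/(I + R) = (40 - 905)/(94600 - 21447) = -865/73153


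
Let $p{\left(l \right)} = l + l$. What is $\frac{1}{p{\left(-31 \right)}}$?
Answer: $- \frac{1}{62} \approx -0.016129$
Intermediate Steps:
$p{\left(l \right)} = 2 l$
$\frac{1}{p{\left(-31 \right)}} = \frac{1}{2 \left(-31\right)} = \frac{1}{-62} = - \frac{1}{62}$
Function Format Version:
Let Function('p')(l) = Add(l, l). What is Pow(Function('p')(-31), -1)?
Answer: Rational(-1, 62) ≈ -0.016129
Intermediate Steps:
Function('p')(l) = Mul(2, l)
Pow(Function('p')(-31), -1) = Pow(Mul(2, -31), -1) = Pow(-62, -1) = Rational(-1, 62)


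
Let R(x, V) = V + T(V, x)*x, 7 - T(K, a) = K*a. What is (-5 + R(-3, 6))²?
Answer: 5476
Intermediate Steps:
T(K, a) = 7 - K*a
R(x, V) = V + x*(7 - V*x) (R(x, V) = V + (7 - V*x)*x = V + x*(7 - V*x))
(-5 + R(-3, 6))² = (-5 + (6 - 1*(-3)*(-7 + 6*(-3))))² = (-5 + (6 - 1*(-3)*(-7 - 18)))² = (-5 + (6 - 1*(-3)*(-25)))² = (-5 + (6 - 75))² = (-5 - 69)² = (-74)² = 5476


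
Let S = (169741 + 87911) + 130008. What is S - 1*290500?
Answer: 97160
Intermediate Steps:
S = 387660 (S = 257652 + 130008 = 387660)
S - 1*290500 = 387660 - 1*290500 = 387660 - 290500 = 97160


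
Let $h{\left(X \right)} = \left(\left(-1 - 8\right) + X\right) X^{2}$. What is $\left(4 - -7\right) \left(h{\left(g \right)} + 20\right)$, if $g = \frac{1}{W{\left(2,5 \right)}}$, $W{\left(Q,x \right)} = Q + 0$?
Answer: $\frac{1573}{8} \approx 196.63$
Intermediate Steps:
$W{\left(Q,x \right)} = Q$
$g = \frac{1}{2} \approx 0.5$
$h{\left(X \right)} = X^{2} \left(-9 + X\right)$ ($h{\left(X \right)} = \left(\left(-1 - 8\right) + X\right) X^{2} = \left(-9 + X\right) X^{2} = X^{2} \left(-9 + X\right)$)
$\left(4 - -7\right) \left(h{\left(g \right)} + 20\right) = \left(4 - -7\right) \left(\frac{-9 + \frac{1}{2}}{4} + 20\right) = \left(4 + 7\right) \left(\frac{1}{4} \left(- \frac{17}{2}\right) + 20\right) = 11 \left(- \frac{17}{8} + 20\right) = 11 \cdot \frac{143}{8} = \frac{1573}{8}$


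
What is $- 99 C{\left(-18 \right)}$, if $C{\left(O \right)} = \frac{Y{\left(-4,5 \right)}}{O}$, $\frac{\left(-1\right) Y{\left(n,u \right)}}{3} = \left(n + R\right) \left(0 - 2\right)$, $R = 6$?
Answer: $66$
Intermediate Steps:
$Y{\left(n,u \right)} = 36 + 6 n$ ($Y{\left(n,u \right)} = - 3 \left(n + 6\right) \left(0 - 2\right) = - 3 \left(6 + n\right) \left(-2\right) = - 3 \left(-12 - 2 n\right) = 36 + 6 n$)
$C{\left(O \right)} = \frac{12}{O}$ ($C{\left(O \right)} = \frac{36 + 6 \left(-4\right)}{O} = \frac{36 - 24}{O} = \frac{12}{O}$)
$- 99 C{\left(-18 \right)} = - 99 \frac{12}{-18} = - 99 \cdot 12 \left(- \frac{1}{18}\right) = \left(-99\right) \left(- \frac{2}{3}\right) = 66$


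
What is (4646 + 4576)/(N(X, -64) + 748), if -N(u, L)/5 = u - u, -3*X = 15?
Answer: 4611/374 ≈ 12.329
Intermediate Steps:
X = -5 (X = -⅓*15 = -5)
N(u, L) = 0 (N(u, L) = -5*(u - u) = -5*0 = 0)
(4646 + 4576)/(N(X, -64) + 748) = (4646 + 4576)/(0 + 748) = 9222/748 = 9222*(1/748) = 4611/374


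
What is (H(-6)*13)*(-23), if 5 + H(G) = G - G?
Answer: 1495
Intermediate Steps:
H(G) = -5 (H(G) = -5 + (G - G) = -5 + 0 = -5)
(H(-6)*13)*(-23) = -5*13*(-23) = -65*(-23) = 1495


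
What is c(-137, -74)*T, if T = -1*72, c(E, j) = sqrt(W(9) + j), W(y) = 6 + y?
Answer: -72*I*sqrt(59) ≈ -553.04*I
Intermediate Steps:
c(E, j) = sqrt(15 + j) (c(E, j) = sqrt((6 + 9) + j) = sqrt(15 + j))
T = -72
c(-137, -74)*T = sqrt(15 - 74)*(-72) = sqrt(-59)*(-72) = (I*sqrt(59))*(-72) = -72*I*sqrt(59)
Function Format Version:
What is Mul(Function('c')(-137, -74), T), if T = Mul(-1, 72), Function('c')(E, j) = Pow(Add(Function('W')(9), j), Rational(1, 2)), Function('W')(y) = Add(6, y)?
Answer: Mul(-72, I, Pow(59, Rational(1, 2))) ≈ Mul(-553.04, I)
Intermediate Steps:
Function('c')(E, j) = Pow(Add(15, j), Rational(1, 2)) (Function('c')(E, j) = Pow(Add(Add(6, 9), j), Rational(1, 2)) = Pow(Add(15, j), Rational(1, 2)))
T = -72
Mul(Function('c')(-137, -74), T) = Mul(Pow(Add(15, -74), Rational(1, 2)), -72) = Mul(Pow(-59, Rational(1, 2)), -72) = Mul(Mul(I, Pow(59, Rational(1, 2))), -72) = Mul(-72, I, Pow(59, Rational(1, 2)))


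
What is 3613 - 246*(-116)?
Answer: 32149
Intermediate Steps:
3613 - 246*(-116) = 3613 + 28536 = 32149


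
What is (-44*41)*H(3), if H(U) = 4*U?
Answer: -21648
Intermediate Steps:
(-44*41)*H(3) = (-44*41)*(4*3) = -1804*12 = -21648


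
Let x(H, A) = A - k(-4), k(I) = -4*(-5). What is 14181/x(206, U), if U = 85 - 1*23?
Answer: 4727/14 ≈ 337.64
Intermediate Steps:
U = 62 (U = 85 - 23 = 62)
k(I) = 20
x(H, A) = -20 + A (x(H, A) = A - 1*20 = A - 20 = -20 + A)
14181/x(206, U) = 14181/(-20 + 62) = 14181/42 = 14181*(1/42) = 4727/14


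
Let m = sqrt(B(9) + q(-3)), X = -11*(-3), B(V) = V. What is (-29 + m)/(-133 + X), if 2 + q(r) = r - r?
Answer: 29/100 - sqrt(7)/100 ≈ 0.26354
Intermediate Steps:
X = 33
q(r) = -2 (q(r) = -2 + (r - r) = -2 + 0 = -2)
m = sqrt(7) (m = sqrt(9 - 2) = sqrt(7) ≈ 2.6458)
(-29 + m)/(-133 + X) = (-29 + sqrt(7))/(-133 + 33) = (-29 + sqrt(7))/(-100) = (-29 + sqrt(7))*(-1/100) = 29/100 - sqrt(7)/100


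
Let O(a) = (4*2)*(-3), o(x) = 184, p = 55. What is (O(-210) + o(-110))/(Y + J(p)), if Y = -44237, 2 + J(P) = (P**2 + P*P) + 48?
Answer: -160/38141 ≈ -0.0041950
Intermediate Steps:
J(P) = 46 + 2*P**2 (J(P) = -2 + ((P**2 + P*P) + 48) = -2 + ((P**2 + P**2) + 48) = -2 + (2*P**2 + 48) = -2 + (48 + 2*P**2) = 46 + 2*P**2)
O(a) = -24 (O(a) = 8*(-3) = -24)
(O(-210) + o(-110))/(Y + J(p)) = (-24 + 184)/(-44237 + (46 + 2*55**2)) = 160/(-44237 + (46 + 2*3025)) = 160/(-44237 + (46 + 6050)) = 160/(-44237 + 6096) = 160/(-38141) = 160*(-1/38141) = -160/38141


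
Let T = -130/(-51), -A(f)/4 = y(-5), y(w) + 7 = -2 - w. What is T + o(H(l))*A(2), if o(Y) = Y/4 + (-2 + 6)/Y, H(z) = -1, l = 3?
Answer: -3338/51 ≈ -65.451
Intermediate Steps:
y(w) = -9 - w (y(w) = -7 + (-2 - w) = -9 - w)
A(f) = 16 (A(f) = -4*(-9 - 1*(-5)) = -4*(-9 + 5) = -4*(-4) = 16)
T = 130/51 (T = -130*(-1/51) = 130/51 ≈ 2.5490)
o(Y) = 4/Y + Y/4 (o(Y) = Y*(¼) + 4/Y = Y/4 + 4/Y = 4/Y + Y/4)
T + o(H(l))*A(2) = 130/51 + (4/(-1) + (¼)*(-1))*16 = 130/51 + (4*(-1) - ¼)*16 = 130/51 + (-4 - ¼)*16 = 130/51 - 17/4*16 = 130/51 - 68 = -3338/51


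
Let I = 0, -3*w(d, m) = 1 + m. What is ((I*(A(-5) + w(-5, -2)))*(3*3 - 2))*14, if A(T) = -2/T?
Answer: 0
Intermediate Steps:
w(d, m) = -⅓ - m/3 (w(d, m) = -(1 + m)/3 = -⅓ - m/3)
((I*(A(-5) + w(-5, -2)))*(3*3 - 2))*14 = ((0*(-2/(-5) + (-⅓ - ⅓*(-2))))*(3*3 - 2))*14 = ((0*(-2*(-⅕) + (-⅓ + ⅔)))*(9 - 2))*14 = ((0*(⅖ + ⅓))*7)*14 = ((0*(11/15))*7)*14 = (0*7)*14 = 0*14 = 0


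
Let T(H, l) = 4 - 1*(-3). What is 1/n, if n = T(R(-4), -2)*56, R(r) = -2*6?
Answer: 1/392 ≈ 0.0025510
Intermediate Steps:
R(r) = -12
T(H, l) = 7 (T(H, l) = 4 + 3 = 7)
n = 392 (n = 7*56 = 392)
1/n = 1/392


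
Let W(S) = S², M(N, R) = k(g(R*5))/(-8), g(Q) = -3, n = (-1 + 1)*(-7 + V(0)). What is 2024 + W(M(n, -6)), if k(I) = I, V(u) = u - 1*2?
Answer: 129545/64 ≈ 2024.1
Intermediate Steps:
V(u) = -2 + u (V(u) = u - 2 = -2 + u)
n = 0 (n = (-1 + 1)*(-7 + (-2 + 0)) = 0*(-7 - 2) = 0*(-9) = 0)
M(N, R) = 3/8 (M(N, R) = -3/(-8) = -3*(-⅛) = 3/8)
2024 + W(M(n, -6)) = 2024 + (3/8)² = 2024 + 9/64 = 129545/64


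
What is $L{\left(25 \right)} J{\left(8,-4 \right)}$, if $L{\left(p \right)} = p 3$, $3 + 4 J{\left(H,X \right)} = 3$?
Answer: $0$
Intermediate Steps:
$J{\left(H,X \right)} = 0$ ($J{\left(H,X \right)} = - \frac{3}{4} + \frac{1}{4} \cdot 3 = - \frac{3}{4} + \frac{3}{4} = 0$)
$L{\left(p \right)} = 3 p$
$L{\left(25 \right)} J{\left(8,-4 \right)} = 3 \cdot 25 \cdot 0 = 75 \cdot 0 = 0$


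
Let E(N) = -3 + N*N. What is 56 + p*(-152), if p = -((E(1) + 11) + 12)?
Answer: 3248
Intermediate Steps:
E(N) = -3 + N**2
p = -21 (p = -(((-3 + 1**2) + 11) + 12) = -(((-3 + 1) + 11) + 12) = -((-2 + 11) + 12) = -(9 + 12) = -1*21 = -21)
56 + p*(-152) = 56 - 21*(-152) = 56 + 3192 = 3248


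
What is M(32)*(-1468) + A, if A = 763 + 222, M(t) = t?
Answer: -45991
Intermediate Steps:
A = 985
M(32)*(-1468) + A = 32*(-1468) + 985 = -46976 + 985 = -45991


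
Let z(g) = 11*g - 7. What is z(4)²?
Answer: 1369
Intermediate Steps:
z(g) = -7 + 11*g
z(4)² = (-7 + 11*4)² = (-7 + 44)² = 37² = 1369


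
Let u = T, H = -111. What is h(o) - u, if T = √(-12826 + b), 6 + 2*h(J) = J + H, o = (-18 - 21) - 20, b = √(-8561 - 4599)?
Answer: -88 - √(-12826 + 2*I*√3290) ≈ -88.506 - 113.25*I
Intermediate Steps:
b = 2*I*√3290 (b = √(-13160) = 2*I*√3290 ≈ 114.72*I)
o = -59 (o = -39 - 20 = -59)
h(J) = -117/2 + J/2 (h(J) = -3 + (J - 111)/2 = -3 + (-111 + J)/2 = -3 + (-111/2 + J/2) = -117/2 + J/2)
T = √(-12826 + 2*I*√3290) ≈ 0.5065 + 113.25*I
u = √(-12826 + 2*I*√3290) ≈ 0.5065 + 113.25*I
h(o) - u = (-117/2 + (½)*(-59)) - √(-12826 + 2*I*√3290) = (-117/2 - 59/2) - √(-12826 + 2*I*√3290) = -88 - √(-12826 + 2*I*√3290)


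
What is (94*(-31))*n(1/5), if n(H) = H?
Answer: -2914/5 ≈ -582.80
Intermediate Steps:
(94*(-31))*n(1/5) = (94*(-31))/5 = -2914*1/5 = -2914/5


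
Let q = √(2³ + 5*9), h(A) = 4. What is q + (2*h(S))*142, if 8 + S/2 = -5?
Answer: 1136 + √53 ≈ 1143.3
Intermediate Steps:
S = -26 (S = -16 + 2*(-5) = -16 - 10 = -26)
q = √53 (q = √(8 + 45) = √53 ≈ 7.2801)
q + (2*h(S))*142 = √53 + (2*4)*142 = √53 + 8*142 = √53 + 1136 = 1136 + √53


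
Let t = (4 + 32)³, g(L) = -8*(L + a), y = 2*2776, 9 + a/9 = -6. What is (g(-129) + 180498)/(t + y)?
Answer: 91305/26104 ≈ 3.4977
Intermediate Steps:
a = -135 (a = -81 + 9*(-6) = -81 - 54 = -135)
y = 5552
g(L) = 1080 - 8*L (g(L) = -8*(L - 135) = -8*(-135 + L) = 1080 - 8*L)
t = 46656 (t = 36³ = 46656)
(g(-129) + 180498)/(t + y) = ((1080 - 8*(-129)) + 180498)/(46656 + 5552) = ((1080 + 1032) + 180498)/52208 = (2112 + 180498)*(1/52208) = 182610*(1/52208) = 91305/26104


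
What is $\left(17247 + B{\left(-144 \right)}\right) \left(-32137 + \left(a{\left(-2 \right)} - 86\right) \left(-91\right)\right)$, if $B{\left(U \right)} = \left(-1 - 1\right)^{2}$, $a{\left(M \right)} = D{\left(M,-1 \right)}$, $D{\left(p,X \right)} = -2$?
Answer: $-416249379$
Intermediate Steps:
$a{\left(M \right)} = -2$
$B{\left(U \right)} = 4$ ($B{\left(U \right)} = \left(-2\right)^{2} = 4$)
$\left(17247 + B{\left(-144 \right)}\right) \left(-32137 + \left(a{\left(-2 \right)} - 86\right) \left(-91\right)\right) = \left(17247 + 4\right) \left(-32137 + \left(-2 - 86\right) \left(-91\right)\right) = 17251 \left(-32137 - -8008\right) = 17251 \left(-32137 + 8008\right) = 17251 \left(-24129\right) = -416249379$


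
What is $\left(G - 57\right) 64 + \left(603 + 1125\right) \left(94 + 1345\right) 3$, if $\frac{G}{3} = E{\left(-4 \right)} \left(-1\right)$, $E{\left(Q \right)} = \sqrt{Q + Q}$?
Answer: $7456128 - 384 i \sqrt{2} \approx 7.4561 \cdot 10^{6} - 543.06 i$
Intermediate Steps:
$E{\left(Q \right)} = \sqrt{2} \sqrt{Q}$ ($E{\left(Q \right)} = \sqrt{2 Q} = \sqrt{2} \sqrt{Q}$)
$G = - 6 i \sqrt{2}$ ($G = 3 \sqrt{2} \sqrt{-4} \left(-1\right) = 3 \sqrt{2} \cdot 2 i \left(-1\right) = 3 \cdot 2 i \sqrt{2} \left(-1\right) = 3 \left(- 2 i \sqrt{2}\right) = - 6 i \sqrt{2} \approx - 8.4853 i$)
$\left(G - 57\right) 64 + \left(603 + 1125\right) \left(94 + 1345\right) 3 = \left(- 6 i \sqrt{2} - 57\right) 64 + \left(603 + 1125\right) \left(94 + 1345\right) 3 = \left(-57 - 6 i \sqrt{2}\right) 64 + 1728 \cdot 1439 \cdot 3 = \left(-3648 - 384 i \sqrt{2}\right) + 2486592 \cdot 3 = \left(-3648 - 384 i \sqrt{2}\right) + 7459776 = 7456128 - 384 i \sqrt{2}$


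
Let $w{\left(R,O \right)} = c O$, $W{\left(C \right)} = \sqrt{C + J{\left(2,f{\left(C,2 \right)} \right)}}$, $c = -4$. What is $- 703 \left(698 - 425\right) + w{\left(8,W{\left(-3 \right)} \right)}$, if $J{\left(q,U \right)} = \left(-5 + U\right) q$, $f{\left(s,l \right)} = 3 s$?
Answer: $-191919 - 4 i \sqrt{31} \approx -1.9192 \cdot 10^{5} - 22.271 i$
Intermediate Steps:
$J{\left(q,U \right)} = q \left(-5 + U\right)$
$W{\left(C \right)} = \sqrt{-10 + 7 C}$ ($W{\left(C \right)} = \sqrt{C + 2 \left(-5 + 3 C\right)} = \sqrt{C + \left(-10 + 6 C\right)} = \sqrt{-10 + 7 C}$)
$w{\left(R,O \right)} = - 4 O$
$- 703 \left(698 - 425\right) + w{\left(8,W{\left(-3 \right)} \right)} = - 703 \left(698 - 425\right) - 4 \sqrt{-10 + 7 \left(-3\right)} = \left(-703\right) 273 - 4 \sqrt{-10 - 21} = -191919 - 4 \sqrt{-31} = -191919 - 4 i \sqrt{31}$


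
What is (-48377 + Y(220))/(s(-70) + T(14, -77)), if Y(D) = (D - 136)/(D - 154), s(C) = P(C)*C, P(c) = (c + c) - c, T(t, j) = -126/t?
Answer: -532133/53801 ≈ -9.8908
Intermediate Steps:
P(c) = c (P(c) = 2*c - c = c)
s(C) = C² (s(C) = C*C = C²)
Y(D) = (-136 + D)/(-154 + D)
(-48377 + Y(220))/(s(-70) + T(14, -77)) = (-48377 + (-136 + 220)/(-154 + 220))/((-70)² - 126/14) = (-48377 + 84/66)/(4900 - 126*1/14) = (-48377 + (1/66)*84)/(4900 - 9) = (-48377 + 14/11)/4891 = -532133/11*1/4891 = -532133/53801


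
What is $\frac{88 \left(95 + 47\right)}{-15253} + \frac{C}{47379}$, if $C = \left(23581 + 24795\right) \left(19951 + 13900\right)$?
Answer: $\frac{24977354313944}{722671887} \approx 34563.0$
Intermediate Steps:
$C = 1637575976$ ($C = 48376 \cdot 33851 = 1637575976$)
$\frac{88 \left(95 + 47\right)}{-15253} + \frac{C}{47379} = \frac{88 \left(95 + 47\right)}{-15253} + \frac{1637575976}{47379} = 88 \cdot 142 \left(- \frac{1}{15253}\right) + 1637575976 \cdot \frac{1}{47379} = 12496 \left(- \frac{1}{15253}\right) + \frac{1637575976}{47379} = - \frac{12496}{15253} + \frac{1637575976}{47379} = \frac{24977354313944}{722671887}$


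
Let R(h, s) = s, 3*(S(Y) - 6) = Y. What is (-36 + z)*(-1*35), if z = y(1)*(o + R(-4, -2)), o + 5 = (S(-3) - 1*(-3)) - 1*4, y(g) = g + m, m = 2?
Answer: 1575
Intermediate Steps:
S(Y) = 6 + Y/3
y(g) = 2 + g (y(g) = g + 2 = 2 + g)
o = -1 (o = -5 + (((6 + (⅓)*(-3)) - 1*(-3)) - 1*4) = -5 + (((6 - 1) + 3) - 4) = -5 + ((5 + 3) - 4) = -5 + (8 - 4) = -5 + 4 = -1)
z = -9 (z = (2 + 1)*(-1 - 2) = 3*(-3) = -9)
(-36 + z)*(-1*35) = (-36 - 9)*(-1*35) = -45*(-35) = 1575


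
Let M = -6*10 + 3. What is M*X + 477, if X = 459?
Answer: -25686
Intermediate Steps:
M = -57 (M = -60 + 3 = -57)
M*X + 477 = -57*459 + 477 = -26163 + 477 = -25686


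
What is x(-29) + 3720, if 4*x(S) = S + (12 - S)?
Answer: 3723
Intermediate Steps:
x(S) = 3 (x(S) = (S + (12 - S))/4 = (1/4)*12 = 3)
x(-29) + 3720 = 3 + 3720 = 3723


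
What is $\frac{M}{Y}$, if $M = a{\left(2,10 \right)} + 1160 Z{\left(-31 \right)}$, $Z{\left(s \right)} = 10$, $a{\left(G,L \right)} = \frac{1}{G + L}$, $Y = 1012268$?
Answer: $\frac{139201}{12147216} \approx 0.011459$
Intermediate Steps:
$M = \frac{139201}{12}$ ($M = \frac{1}{2 + 10} + 1160 \cdot 10 = \frac{1}{12} + 11600 = \frac{139201}{12} \approx 11600.0$)
$\frac{M}{Y} = \frac{139201}{12 \cdot 1012268} = \frac{139201}{12} \cdot \frac{1}{1012268} = \frac{139201}{12147216}$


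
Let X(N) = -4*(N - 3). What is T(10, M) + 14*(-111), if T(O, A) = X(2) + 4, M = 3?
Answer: -1546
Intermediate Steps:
X(N) = 12 - 4*N (X(N) = -4*(-3 + N) = 12 - 4*N)
T(O, A) = 8 (T(O, A) = (12 - 4*2) + 4 = (12 - 8) + 4 = 4 + 4 = 8)
T(10, M) + 14*(-111) = 8 + 14*(-111) = 8 - 1554 = -1546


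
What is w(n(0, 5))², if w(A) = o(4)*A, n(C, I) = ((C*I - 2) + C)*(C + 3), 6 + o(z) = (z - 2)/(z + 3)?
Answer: 57600/49 ≈ 1175.5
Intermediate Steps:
o(z) = -6 + (-2 + z)/(3 + z) (o(z) = -6 + (z - 2)/(z + 3) = -6 + (-2 + z)/(3 + z))
n(C, I) = (3 + C)*(-2 + C + C*I) (n(C, I) = ((-2 + C*I) + C)*(3 + C) = (-2 + C + C*I)*(3 + C) = (3 + C)*(-2 + C + C*I))
w(A) = -40*A/7 (w(A) = (5*(-4 - 1*4)/(3 + 4))*A = (5*(-4 - 4)/7)*A = (5*(⅐)*(-8))*A = -40*A/7)
w(n(0, 5))² = (-40*(-6 + 0 + 0² + 5*0² + 3*0*5)/7)² = (-40*(-6 + 0 + 0 + 5*0 + 0)/7)² = (-40*(-6 + 0 + 0 + 0 + 0)/7)² = (-40/7*(-6))² = (240/7)² = 57600/49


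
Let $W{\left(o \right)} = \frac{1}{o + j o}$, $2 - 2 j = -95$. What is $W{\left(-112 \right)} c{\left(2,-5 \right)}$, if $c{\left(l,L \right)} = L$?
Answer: $\frac{5}{5544} \approx 0.00090188$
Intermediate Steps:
$j = \frac{97}{2}$ ($j = 1 - - \frac{95}{2} = 1 + \frac{95}{2} = \frac{97}{2} \approx 48.5$)
$W{\left(o \right)} = \frac{2}{99 o}$ ($W{\left(o \right)} = \frac{1}{o + \frac{97 o}{2}} = \frac{1}{\frac{99}{2} o} = \frac{2}{99 o}$)
$W{\left(-112 \right)} c{\left(2,-5 \right)} = \frac{2}{99 \left(-112\right)} \left(-5\right) = \frac{2}{99} \left(- \frac{1}{112}\right) \left(-5\right) = \left(- \frac{1}{5544}\right) \left(-5\right) = \frac{5}{5544}$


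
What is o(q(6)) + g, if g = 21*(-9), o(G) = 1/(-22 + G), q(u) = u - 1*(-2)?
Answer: -2647/14 ≈ -189.07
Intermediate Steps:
q(u) = 2 + u (q(u) = u + 2 = 2 + u)
g = -189
o(q(6)) + g = 1/(-22 + (2 + 6)) - 189 = 1/(-22 + 8) - 189 = 1/(-14) - 189 = -1/14 - 189 = -2647/14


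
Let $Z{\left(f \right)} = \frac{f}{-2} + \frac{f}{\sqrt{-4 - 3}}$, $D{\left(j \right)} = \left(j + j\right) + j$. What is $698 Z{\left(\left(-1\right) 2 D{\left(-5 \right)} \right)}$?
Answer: $-10470 - \frac{20940 i \sqrt{7}}{7} \approx -10470.0 - 7914.6 i$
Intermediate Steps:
$D{\left(j \right)} = 3 j$ ($D{\left(j \right)} = 2 j + j = 3 j$)
$Z{\left(f \right)} = - \frac{f}{2} - \frac{i f \sqrt{7}}{7}$ ($Z{\left(f \right)} = f \left(- \frac{1}{2}\right) + \frac{f}{\sqrt{-7}} = - \frac{f}{2} + \frac{f}{i \sqrt{7}} = - \frac{f}{2} + f \left(- \frac{i \sqrt{7}}{7}\right) = - \frac{f}{2} - \frac{i f \sqrt{7}}{7}$)
$698 Z{\left(\left(-1\right) 2 D{\left(-5 \right)} \right)} = 698 \left(- \frac{\left(-1\right) 2 \cdot 3 \left(-5\right) \left(7 + 2 i \sqrt{7}\right)}{14}\right) = 698 \left(- \frac{\left(-2\right) \left(-15\right) \left(7 + 2 i \sqrt{7}\right)}{14}\right) = 698 \left(\left(- \frac{1}{14}\right) 30 \left(7 + 2 i \sqrt{7}\right)\right) = 698 \left(-15 - \frac{30 i \sqrt{7}}{7}\right) = -10470 - \frac{20940 i \sqrt{7}}{7}$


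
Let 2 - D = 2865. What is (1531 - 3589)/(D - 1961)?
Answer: 343/804 ≈ 0.42662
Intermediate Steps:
D = -2863 (D = 2 - 1*2865 = 2 - 2865 = -2863)
(1531 - 3589)/(D - 1961) = (1531 - 3589)/(-2863 - 1961) = -2058/(-4824) = -2058*(-1/4824) = 343/804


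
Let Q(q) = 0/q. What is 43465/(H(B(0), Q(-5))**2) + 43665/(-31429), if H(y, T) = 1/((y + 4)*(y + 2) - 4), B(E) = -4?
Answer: 21856940095/31429 ≈ 6.9544e+5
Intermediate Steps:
Q(q) = 0
H(y, T) = 1/(-4 + (2 + y)*(4 + y)) (H(y, T) = 1/((4 + y)*(2 + y) - 4) = 1/((2 + y)*(4 + y) - 4) = 1/(-4 + (2 + y)*(4 + y)))
43465/(H(B(0), Q(-5))**2) + 43665/(-31429) = 43465/((1/(4 + (-4)**2 + 6*(-4)))**2) + 43665/(-31429) = 43465/((1/(4 + 16 - 24))**2) + 43665*(-1/31429) = 43465/((1/(-4))**2) - 43665/31429 = 43465/((-1/4)**2) - 43665/31429 = 43465/(1/16) - 43665/31429 = 43465*16 - 43665/31429 = 695440 - 43665/31429 = 21856940095/31429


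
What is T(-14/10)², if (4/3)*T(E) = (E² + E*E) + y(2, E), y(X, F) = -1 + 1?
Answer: 21609/2500 ≈ 8.6436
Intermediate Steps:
y(X, F) = 0
T(E) = 3*E²/2 (T(E) = 3*((E² + E*E) + 0)/4 = 3*((E² + E²) + 0)/4 = 3*(2*E² + 0)/4 = 3*(2*E²)/4 = 3*E²/2)
T(-14/10)² = (3*(-14/10)²/2)² = (3*(-14*⅒)²/2)² = (3*(-7/5)²/2)² = ((3/2)*(49/25))² = (147/50)² = 21609/2500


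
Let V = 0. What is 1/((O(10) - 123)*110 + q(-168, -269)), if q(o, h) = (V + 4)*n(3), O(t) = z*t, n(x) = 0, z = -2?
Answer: -1/15730 ≈ -6.3573e-5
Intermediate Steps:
O(t) = -2*t
q(o, h) = 0 (q(o, h) = (0 + 4)*0 = 4*0 = 0)
1/((O(10) - 123)*110 + q(-168, -269)) = 1/((-2*10 - 123)*110 + 0) = 1/((-20 - 123)*110 + 0) = 1/(-143*110 + 0) = 1/(-15730 + 0) = 1/(-15730) = -1/15730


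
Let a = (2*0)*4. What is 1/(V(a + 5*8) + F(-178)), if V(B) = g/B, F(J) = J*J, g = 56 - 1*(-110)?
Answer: 20/633763 ≈ 3.1558e-5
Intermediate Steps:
g = 166 (g = 56 + 110 = 166)
F(J) = J²
a = 0 (a = 0*4 = 0)
V(B) = 166/B
1/(V(a + 5*8) + F(-178)) = 1/(166/(0 + 5*8) + (-178)²) = 1/(166/(0 + 40) + 31684) = 1/(166/40 + 31684) = 1/(166*(1/40) + 31684) = 1/(83/20 + 31684) = 1/(633763/20) = 20/633763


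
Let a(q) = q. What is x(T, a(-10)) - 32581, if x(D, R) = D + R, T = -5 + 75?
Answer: -32521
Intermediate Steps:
T = 70
x(T, a(-10)) - 32581 = (70 - 10) - 32581 = 60 - 32581 = -32521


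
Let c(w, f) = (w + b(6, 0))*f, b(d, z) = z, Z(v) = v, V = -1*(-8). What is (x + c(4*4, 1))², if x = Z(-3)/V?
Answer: 15625/64 ≈ 244.14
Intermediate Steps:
V = 8
x = -3/8 ≈ -0.37500
c(w, f) = f*w (c(w, f) = (w + 0)*f = w*f = f*w)
(x + c(4*4, 1))² = (-3/8 + 1*(4*4))² = (-3/8 + 1*16)² = (-3/8 + 16)² = (125/8)² = 15625/64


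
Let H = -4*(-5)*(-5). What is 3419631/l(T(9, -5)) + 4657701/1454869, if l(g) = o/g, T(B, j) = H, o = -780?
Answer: 637839931206/1454869 ≈ 4.3842e+5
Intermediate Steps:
H = -100 (H = 20*(-5) = -100)
T(B, j) = -100
l(g) = -780/g
3419631/l(T(9, -5)) + 4657701/1454869 = 3419631/((-780/(-100))) + 4657701/1454869 = 3419631/((-780*(-1/100))) + 4657701*(1/1454869) = 3419631/(39/5) + 4657701/1454869 = 3419631*(5/39) + 4657701/1454869 = 5699385/13 + 4657701/1454869 = 637839931206/1454869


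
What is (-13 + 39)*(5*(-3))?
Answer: -390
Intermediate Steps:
(-13 + 39)*(5*(-3)) = 26*(-15) = -390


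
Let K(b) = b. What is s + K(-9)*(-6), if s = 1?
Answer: 55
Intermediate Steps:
s + K(-9)*(-6) = 1 - 9*(-6) = 1 + 54 = 55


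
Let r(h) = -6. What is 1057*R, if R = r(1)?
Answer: -6342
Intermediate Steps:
R = -6
1057*R = 1057*(-6) = -6342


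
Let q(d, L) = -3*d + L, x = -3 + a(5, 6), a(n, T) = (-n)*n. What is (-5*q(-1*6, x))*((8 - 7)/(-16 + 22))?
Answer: 25/3 ≈ 8.3333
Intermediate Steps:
a(n, T) = -n²
x = -28 (x = -3 - 1*5² = -3 - 1*25 = -3 - 25 = -28)
q(d, L) = L - 3*d
(-5*q(-1*6, x))*((8 - 7)/(-16 + 22)) = (-5*(-28 - (-3)*6))*((8 - 7)/(-16 + 22)) = (-5*(-28 - 3*(-6)))*(1/6) = (-5*(-28 + 18))*(1*(⅙)) = -5*(-10)*(⅙) = 50*(⅙) = 25/3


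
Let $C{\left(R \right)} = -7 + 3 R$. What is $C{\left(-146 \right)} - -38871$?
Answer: $38426$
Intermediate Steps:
$C{\left(-146 \right)} - -38871 = \left(-7 + 3 \left(-146\right)\right) - -38871 = \left(-7 - 438\right) + 38871 = -445 + 38871 = 38426$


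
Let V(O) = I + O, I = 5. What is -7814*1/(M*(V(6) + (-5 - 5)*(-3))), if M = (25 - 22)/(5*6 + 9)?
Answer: -101582/41 ≈ -2477.6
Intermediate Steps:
V(O) = 5 + O
M = 1/13 (M = 3/(30 + 9) = 3/39 = 3*(1/39) = 1/13 ≈ 0.076923)
-7814*1/(M*(V(6) + (-5 - 5)*(-3))) = -7814*13/((5 + 6) + (-5 - 5)*(-3)) = -7814*13/(11 - 10*(-3)) = -7814*13/(11 + 30) = -7814/((1/13)*41) = -7814/41/13 = -7814*13/41 = -101582/41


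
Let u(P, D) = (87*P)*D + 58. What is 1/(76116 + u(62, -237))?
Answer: -1/1202204 ≈ -8.3181e-7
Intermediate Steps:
u(P, D) = 58 + 87*D*P (u(P, D) = 87*D*P + 58 = 58 + 87*D*P)
1/(76116 + u(62, -237)) = 1/(76116 + (58 + 87*(-237)*62)) = 1/(76116 + (58 - 1278378)) = 1/(76116 - 1278320) = 1/(-1202204) = -1/1202204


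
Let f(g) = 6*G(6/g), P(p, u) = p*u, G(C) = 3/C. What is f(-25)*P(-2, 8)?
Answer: 1200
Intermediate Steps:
f(g) = 3*g (f(g) = 6*(3/((6/g))) = 6*(3*(g/6)) = 6*(g/2) = 3*g)
f(-25)*P(-2, 8) = (3*(-25))*(-2*8) = -75*(-16) = 1200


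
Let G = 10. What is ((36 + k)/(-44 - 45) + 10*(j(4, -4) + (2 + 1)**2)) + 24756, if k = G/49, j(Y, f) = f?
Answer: 108177192/4361 ≈ 24806.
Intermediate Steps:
k = 10/49 ≈ 0.20408
((36 + k)/(-44 - 45) + 10*(j(4, -4) + (2 + 1)**2)) + 24756 = ((36 + 10/49)/(-44 - 45) + 10*(-4 + (2 + 1)**2)) + 24756 = ((1774/49)/(-89) + 10*(-4 + 3**2)) + 24756 = ((1774/49)*(-1/89) + 10*(-4 + 9)) + 24756 = (-1774/4361 + 10*5) + 24756 = (-1774/4361 + 50) + 24756 = 216276/4361 + 24756 = 108177192/4361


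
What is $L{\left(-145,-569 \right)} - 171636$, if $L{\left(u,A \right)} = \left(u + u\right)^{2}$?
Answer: $-87536$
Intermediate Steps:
$L{\left(u,A \right)} = 4 u^{2}$ ($L{\left(u,A \right)} = \left(2 u\right)^{2} = 4 u^{2}$)
$L{\left(-145,-569 \right)} - 171636 = 4 \left(-145\right)^{2} - 171636 = 4 \cdot 21025 - 171636 = 84100 - 171636 = -87536$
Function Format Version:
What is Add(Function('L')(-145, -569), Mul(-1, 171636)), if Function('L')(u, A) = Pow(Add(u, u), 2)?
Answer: -87536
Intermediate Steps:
Function('L')(u, A) = Mul(4, Pow(u, 2)) (Function('L')(u, A) = Pow(Mul(2, u), 2) = Mul(4, Pow(u, 2)))
Add(Function('L')(-145, -569), Mul(-1, 171636)) = Add(Mul(4, Pow(-145, 2)), Mul(-1, 171636)) = Add(Mul(4, 21025), -171636) = Add(84100, -171636) = -87536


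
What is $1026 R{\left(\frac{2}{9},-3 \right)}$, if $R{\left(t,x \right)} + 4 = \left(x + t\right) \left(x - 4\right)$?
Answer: $15846$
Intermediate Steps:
$R{\left(t,x \right)} = -4 + \left(-4 + x\right) \left(t + x\right)$ ($R{\left(t,x \right)} = -4 + \left(x + t\right) \left(x - 4\right) = -4 + \left(t + x\right) \left(-4 + x\right) = -4 + \left(-4 + x\right) \left(t + x\right)$)
$1026 R{\left(\frac{2}{9},-3 \right)} = 1026 \left(-4 + \left(-3\right)^{2} - 4 \cdot \frac{2}{9} - -12 + \frac{2}{9} \left(-3\right)\right) = 1026 \left(-4 + 9 - 4 \cdot 2 \cdot \frac{1}{9} + 12 + 2 \cdot \frac{1}{9} \left(-3\right)\right) = 1026 \left(-4 + 9 - \frac{8}{9} + 12 + \frac{2}{9} \left(-3\right)\right) = 1026 \left(-4 + 9 - \frac{8}{9} + 12 - \frac{2}{3}\right) = 1026 \cdot \frac{139}{9} = 15846$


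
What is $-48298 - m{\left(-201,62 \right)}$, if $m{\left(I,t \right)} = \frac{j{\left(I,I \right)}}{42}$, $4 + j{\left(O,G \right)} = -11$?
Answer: $- \frac{676167}{14} \approx -48298.0$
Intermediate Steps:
$j{\left(O,G \right)} = -15$ ($j{\left(O,G \right)} = -4 - 11 = -15$)
$m{\left(I,t \right)} = - \frac{5}{14}$ ($m{\left(I,t \right)} = - \frac{15}{42} = \left(-15\right) \frac{1}{42} = - \frac{5}{14}$)
$-48298 - m{\left(-201,62 \right)} = -48298 - - \frac{5}{14} = -48298 + \frac{5}{14} = - \frac{676167}{14}$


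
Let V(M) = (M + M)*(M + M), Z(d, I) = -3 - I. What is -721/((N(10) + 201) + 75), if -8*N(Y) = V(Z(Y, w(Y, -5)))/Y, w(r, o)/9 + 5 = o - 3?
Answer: 515/267 ≈ 1.9288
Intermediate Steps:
w(r, o) = -72 + 9*o (w(r, o) = -45 + 9*(o - 3) = -45 + 9*(-3 + o) = -45 + (-27 + 9*o) = -72 + 9*o)
V(M) = 4*M² (V(M) = (2*M)*(2*M) = 4*M²)
N(Y) = -6498/Y (N(Y) = -4*(-3 - (-72 + 9*(-5)))²/(8*Y) = -4*(-3 - (-72 - 45))²/(8*Y) = -4*(-3 - 1*(-117))²/(8*Y) = -4*(-3 + 117)²/(8*Y) = -4*114²/(8*Y) = -4*12996/(8*Y) = -6498/Y)
-721/((N(10) + 201) + 75) = -721/((-6498/10 + 201) + 75) = -721/((-6498*⅒ + 201) + 75) = -721/((-3249/5 + 201) + 75) = -721/(-2244/5 + 75) = -721/(-1869/5) = -721*(-5/1869) = 515/267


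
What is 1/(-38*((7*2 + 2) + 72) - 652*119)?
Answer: -1/80932 ≈ -1.2356e-5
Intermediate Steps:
1/(-38*((7*2 + 2) + 72) - 652*119) = 1/(-38*((14 + 2) + 72) - 77588) = 1/(-38*(16 + 72) - 77588) = 1/(-38*88 - 77588) = 1/(-3344 - 77588) = 1/(-80932) = -1/80932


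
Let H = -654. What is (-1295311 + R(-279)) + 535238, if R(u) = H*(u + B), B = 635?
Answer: -992897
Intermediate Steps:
R(u) = -415290 - 654*u (R(u) = -654*(u + 635) = -654*(635 + u) = -415290 - 654*u)
(-1295311 + R(-279)) + 535238 = (-1295311 + (-415290 - 654*(-279))) + 535238 = (-1295311 + (-415290 + 182466)) + 535238 = (-1295311 - 232824) + 535238 = -1528135 + 535238 = -992897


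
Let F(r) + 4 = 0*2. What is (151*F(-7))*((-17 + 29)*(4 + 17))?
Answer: -152208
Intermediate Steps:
F(r) = -4 (F(r) = -4 + 0*2 = -4 + 0 = -4)
(151*F(-7))*((-17 + 29)*(4 + 17)) = (151*(-4))*((-17 + 29)*(4 + 17)) = -7248*21 = -604*252 = -152208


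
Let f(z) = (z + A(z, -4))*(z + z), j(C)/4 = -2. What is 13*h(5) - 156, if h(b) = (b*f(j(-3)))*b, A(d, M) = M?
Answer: 62244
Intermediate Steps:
j(C) = -8 (j(C) = 4*(-2) = -8)
f(z) = 2*z*(-4 + z) (f(z) = (z - 4)*(z + z) = (-4 + z)*(2*z) = 2*z*(-4 + z))
h(b) = 192*b² (h(b) = (b*(2*(-8)*(-4 - 8)))*b = (b*(2*(-8)*(-12)))*b = (b*192)*b = (192*b)*b = 192*b²)
13*h(5) - 156 = 13*(192*5²) - 156 = 13*(192*25) - 156 = 13*4800 - 156 = 62400 - 156 = 62244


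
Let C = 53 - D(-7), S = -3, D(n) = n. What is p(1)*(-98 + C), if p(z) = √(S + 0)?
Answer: -38*I*√3 ≈ -65.818*I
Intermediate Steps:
p(z) = I*√3 (p(z) = √(-3 + 0) = √(-3) = I*√3)
C = 60 (C = 53 - 1*(-7) = 53 + 7 = 60)
p(1)*(-98 + C) = (I*√3)*(-98 + 60) = (I*√3)*(-38) = -38*I*√3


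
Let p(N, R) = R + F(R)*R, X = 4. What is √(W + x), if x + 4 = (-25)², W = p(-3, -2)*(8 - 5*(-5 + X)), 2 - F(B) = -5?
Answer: √413 ≈ 20.322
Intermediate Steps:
F(B) = 7 (F(B) = 2 - 1*(-5) = 2 + 5 = 7)
p(N, R) = 8*R (p(N, R) = R + 7*R = 8*R)
W = -208 (W = (8*(-2))*(8 - 5*(-5 + 4)) = -16*(8 - 5*(-1)) = -16*(8 + 5) = -16*13 = -208)
x = 621 (x = -4 + (-25)² = -4 + 625 = 621)
√(W + x) = √(-208 + 621) = √413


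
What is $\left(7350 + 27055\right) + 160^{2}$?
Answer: $60005$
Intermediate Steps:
$\left(7350 + 27055\right) + 160^{2} = 34405 + 25600 = 60005$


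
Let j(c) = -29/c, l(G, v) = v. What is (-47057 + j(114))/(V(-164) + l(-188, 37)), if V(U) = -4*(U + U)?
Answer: -5364527/153786 ≈ -34.883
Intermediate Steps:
V(U) = -8*U
(-47057 + j(114))/(V(-164) + l(-188, 37)) = (-47057 - 29/114)/(-8*(-164) + 37) = (-47057 - 29*1/114)/(1312 + 37) = (-47057 - 29/114)/1349 = -5364527/114*1/1349 = -5364527/153786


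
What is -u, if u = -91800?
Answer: 91800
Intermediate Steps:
-u = -1*(-91800) = 91800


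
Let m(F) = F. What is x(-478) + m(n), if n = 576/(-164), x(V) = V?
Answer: -19742/41 ≈ -481.51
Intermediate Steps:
n = -144/41 (n = 576*(-1/164) = -144/41 ≈ -3.5122)
x(-478) + m(n) = -478 - 144/41 = -19742/41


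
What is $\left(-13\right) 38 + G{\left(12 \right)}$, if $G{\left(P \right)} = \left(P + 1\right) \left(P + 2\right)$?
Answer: $-312$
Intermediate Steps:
$G{\left(P \right)} = \left(1 + P\right) \left(2 + P\right)$
$\left(-13\right) 38 + G{\left(12 \right)} = \left(-13\right) 38 + \left(2 + 12^{2} + 3 \cdot 12\right) = -494 + \left(2 + 144 + 36\right) = -494 + 182 = -312$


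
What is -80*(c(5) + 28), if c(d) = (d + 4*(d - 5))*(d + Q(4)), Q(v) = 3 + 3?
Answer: -6640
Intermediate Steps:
Q(v) = 6
c(d) = (-20 + 5*d)*(6 + d) (c(d) = (d + 4*(d - 5))*(d + 6) = (d + 4*(-5 + d))*(6 + d) = (d + (-20 + 4*d))*(6 + d) = (-20 + 5*d)*(6 + d))
-80*(c(5) + 28) = -80*((-120 + 5*5² + 10*5) + 28) = -80*((-120 + 5*25 + 50) + 28) = -80*((-120 + 125 + 50) + 28) = -80*(55 + 28) = -80*83 = -6640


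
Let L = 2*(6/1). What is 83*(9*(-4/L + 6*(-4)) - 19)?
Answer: -19754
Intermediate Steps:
L = 12 (L = 2*(6*1) = 2*6 = 12)
83*(9*(-4/L + 6*(-4)) - 19) = 83*(9*(-4/12 + 6*(-4)) - 19) = 83*(9*(-4*1/12 - 24) - 19) = 83*(9*(-⅓ - 24) - 19) = 83*(9*(-73/3) - 19) = 83*(-219 - 19) = 83*(-238) = -19754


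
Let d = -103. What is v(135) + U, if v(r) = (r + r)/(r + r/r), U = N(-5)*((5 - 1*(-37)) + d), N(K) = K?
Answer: 20875/68 ≈ 306.99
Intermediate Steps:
U = 305 (U = -5*((5 - 1*(-37)) - 103) = -5*((5 + 37) - 103) = -5*(42 - 103) = -5*(-61) = 305)
v(r) = 2*r/(1 + r) (v(r) = (2*r)/(r + 1) = (2*r)/(1 + r) = 2*r/(1 + r))
v(135) + U = 2*135/(1 + 135) + 305 = 2*135/136 + 305 = 2*135*(1/136) + 305 = 135/68 + 305 = 20875/68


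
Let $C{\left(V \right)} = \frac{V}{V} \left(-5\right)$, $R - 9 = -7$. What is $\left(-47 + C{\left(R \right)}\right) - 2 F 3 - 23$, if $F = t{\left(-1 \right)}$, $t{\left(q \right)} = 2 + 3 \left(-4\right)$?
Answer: $-3143$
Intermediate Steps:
$R = 2$ ($R = 9 - 7 = 2$)
$t{\left(q \right)} = -10$ ($t{\left(q \right)} = 2 - 12 = -10$)
$F = -10$
$C{\left(V \right)} = -5$ ($C{\left(V \right)} = 1 \left(-5\right) = -5$)
$\left(-47 + C{\left(R \right)}\right) - 2 F 3 - 23 = \left(-47 - 5\right) \left(-2\right) \left(-10\right) 3 - 23 = - 52 \cdot 20 \cdot 3 - 23 = \left(-52\right) 60 - 23 = -3120 - 23 = -3143$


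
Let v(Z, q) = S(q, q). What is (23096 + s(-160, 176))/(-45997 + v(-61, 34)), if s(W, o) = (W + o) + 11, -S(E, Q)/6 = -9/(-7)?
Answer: -161861/322033 ≈ -0.50262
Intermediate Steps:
S(E, Q) = -54/7 (S(E, Q) = -(-54)/(-7) = -(-54)*(-1)/7 = -6*9/7 = -54/7)
v(Z, q) = -54/7
s(W, o) = 11 + W + o
(23096 + s(-160, 176))/(-45997 + v(-61, 34)) = (23096 + (11 - 160 + 176))/(-45997 - 54/7) = (23096 + 27)/(-322033/7) = 23123*(-7/322033) = -161861/322033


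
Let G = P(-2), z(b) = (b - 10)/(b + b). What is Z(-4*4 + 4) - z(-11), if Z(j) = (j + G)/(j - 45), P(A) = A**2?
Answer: -1021/1254 ≈ -0.81419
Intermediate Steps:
z(b) = (-10 + b)/(2*b) (z(b) = (-10 + b)/((2*b)) = (-10 + b)*(1/(2*b)) = (-10 + b)/(2*b))
G = 4 (G = (-2)**2 = 4)
Z(j) = (4 + j)/(-45 + j) (Z(j) = (j + 4)/(j - 45) = (4 + j)/(-45 + j))
Z(-4*4 + 4) - z(-11) = (4 + (-4*4 + 4))/(-45 + (-4*4 + 4)) - (-10 - 11)/(2*(-11)) = (4 + (-16 + 4))/(-45 + (-16 + 4)) - (-1)*(-21)/(2*11) = (4 - 12)/(-45 - 12) - 1*21/22 = -8/(-57) - 21/22 = -1/57*(-8) - 21/22 = 8/57 - 21/22 = -1021/1254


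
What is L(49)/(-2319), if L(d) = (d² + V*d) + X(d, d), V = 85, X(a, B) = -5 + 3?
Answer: -2188/773 ≈ -2.8305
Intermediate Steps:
X(a, B) = -2
L(d) = -2 + d² + 85*d (L(d) = (d² + 85*d) - 2 = -2 + d² + 85*d)
L(49)/(-2319) = (-2 + 49² + 85*49)/(-2319) = (-2 + 2401 + 4165)*(-1/2319) = 6564*(-1/2319) = -2188/773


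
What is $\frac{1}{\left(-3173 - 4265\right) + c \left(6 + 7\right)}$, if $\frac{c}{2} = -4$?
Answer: $- \frac{1}{7542} \approx -0.00013259$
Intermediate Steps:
$c = -8$ ($c = 2 \left(-4\right) = -8$)
$\frac{1}{\left(-3173 - 4265\right) + c \left(6 + 7\right)} = \frac{1}{\left(-3173 - 4265\right) - 8 \left(6 + 7\right)} = \frac{1}{-7438 - 104} = \frac{1}{-7542} = - \frac{1}{7542}$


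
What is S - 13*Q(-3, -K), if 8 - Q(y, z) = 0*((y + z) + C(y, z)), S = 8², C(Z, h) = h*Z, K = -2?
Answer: -40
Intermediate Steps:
C(Z, h) = Z*h
S = 64
Q(y, z) = 8 (Q(y, z) = 8 - 0*((y + z) + y*z) = 8 - 0*(y + z + y*z) = 8 - 1*0 = 8 + 0 = 8)
S - 13*Q(-3, -K) = 64 - 13*8 = 64 - 104 = -40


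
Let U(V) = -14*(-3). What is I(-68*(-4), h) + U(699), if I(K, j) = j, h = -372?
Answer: -330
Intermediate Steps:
U(V) = 42
I(-68*(-4), h) + U(699) = -372 + 42 = -330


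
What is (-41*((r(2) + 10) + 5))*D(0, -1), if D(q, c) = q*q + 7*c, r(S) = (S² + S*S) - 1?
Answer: 6314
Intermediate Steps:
r(S) = -1 + 2*S² (r(S) = (S² + S²) - 1 = 2*S² - 1 = -1 + 2*S²)
D(q, c) = q² + 7*c
(-41*((r(2) + 10) + 5))*D(0, -1) = (-41*(((-1 + 2*2²) + 10) + 5))*(0² + 7*(-1)) = (-41*(((-1 + 2*4) + 10) + 5))*(0 - 7) = -41*(((-1 + 8) + 10) + 5)*(-7) = -41*((7 + 10) + 5)*(-7) = -41*(17 + 5)*(-7) = -41*22*(-7) = -902*(-7) = 6314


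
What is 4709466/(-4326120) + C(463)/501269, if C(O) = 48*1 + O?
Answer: -131027703613/120474991460 ≈ -1.0876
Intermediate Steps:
C(O) = 48 + O
4709466/(-4326120) + C(463)/501269 = 4709466/(-4326120) + (48 + 463)/501269 = 4709466*(-1/4326120) + 511*(1/501269) = -261637/240340 + 511/501269 = -131027703613/120474991460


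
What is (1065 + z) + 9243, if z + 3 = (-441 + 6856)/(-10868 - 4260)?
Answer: 155887625/15128 ≈ 10305.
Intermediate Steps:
z = -51799/15128 (z = -3 + (-441 + 6856)/(-10868 - 4260) = -3 + 6415/(-15128) = -3 + 6415*(-1/15128) = -3 - 6415/15128 = -51799/15128 ≈ -3.4240)
(1065 + z) + 9243 = (1065 - 51799/15128) + 9243 = 16059521/15128 + 9243 = 155887625/15128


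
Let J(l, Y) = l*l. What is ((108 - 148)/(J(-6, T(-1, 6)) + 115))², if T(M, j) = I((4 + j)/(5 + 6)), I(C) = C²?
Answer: 1600/22801 ≈ 0.070172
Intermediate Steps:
T(M, j) = (4/11 + j/11)² (T(M, j) = ((4 + j)/(5 + 6))² = ((4 + j)/11)² = ((4 + j)*(1/11))² = (4/11 + j/11)²)
J(l, Y) = l²
((108 - 148)/(J(-6, T(-1, 6)) + 115))² = ((108 - 148)/((-6)² + 115))² = (-40/(36 + 115))² = (-40/151)² = 1600/22801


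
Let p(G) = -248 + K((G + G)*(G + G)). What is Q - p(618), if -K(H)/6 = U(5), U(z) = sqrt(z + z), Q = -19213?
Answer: -18965 + 6*sqrt(10) ≈ -18946.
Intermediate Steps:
U(z) = sqrt(2)*sqrt(z) (U(z) = sqrt(2*z) = sqrt(2)*sqrt(z))
K(H) = -6*sqrt(10) (K(H) = -6*sqrt(2)*sqrt(5) = -6*sqrt(10))
p(G) = -248 - 6*sqrt(10)
Q - p(618) = -19213 - (-248 - 6*sqrt(10)) = -19213 + (248 + 6*sqrt(10)) = -18965 + 6*sqrt(10)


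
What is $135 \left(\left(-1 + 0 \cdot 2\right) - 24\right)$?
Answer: $-3375$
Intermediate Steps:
$135 \left(\left(-1 + 0 \cdot 2\right) - 24\right) = 135 \left(\left(-1 + 0\right) - 24\right) = 135 \left(-1 - 24\right) = 135 \left(-25\right) = -3375$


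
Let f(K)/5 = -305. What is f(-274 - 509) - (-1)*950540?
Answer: 949015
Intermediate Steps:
f(K) = -1525 (f(K) = 5*(-305) = -1525)
f(-274 - 509) - (-1)*950540 = -1525 - (-1)*950540 = -1525 - 1*(-950540) = -1525 + 950540 = 949015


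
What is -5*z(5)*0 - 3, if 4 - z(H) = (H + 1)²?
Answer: -3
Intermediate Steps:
z(H) = 4 - (1 + H)² (z(H) = 4 - (H + 1)² = 4 - (1 + H)²)
-5*z(5)*0 - 3 = -5*(4 - (1 + 5)²)*0 - 3 = -5*(4 - 1*6²)*0 - 3 = -5*(4 - 1*36)*0 - 3 = -5*(4 - 36)*0 - 3 = -5*(-32)*0 - 3 = 160*0 - 3 = 0 - 3 = -3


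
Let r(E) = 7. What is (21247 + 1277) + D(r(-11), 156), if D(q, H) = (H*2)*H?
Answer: 71196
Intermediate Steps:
D(q, H) = 2*H**2 (D(q, H) = (2*H)*H = 2*H**2)
(21247 + 1277) + D(r(-11), 156) = (21247 + 1277) + 2*156**2 = 22524 + 2*24336 = 22524 + 48672 = 71196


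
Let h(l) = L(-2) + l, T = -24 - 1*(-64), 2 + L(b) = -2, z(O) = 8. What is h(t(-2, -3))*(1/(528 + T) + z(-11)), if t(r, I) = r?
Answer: -13635/284 ≈ -48.011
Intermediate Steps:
L(b) = -4 (L(b) = -2 - 2 = -4)
T = 40 (T = -24 + 64 = 40)
h(l) = -4 + l
h(t(-2, -3))*(1/(528 + T) + z(-11)) = (-4 - 2)*(1/(528 + 40) + 8) = -6*(1/568 + 8) = -6*4545/568 = -13635/284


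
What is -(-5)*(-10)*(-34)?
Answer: 1700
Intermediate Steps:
-(-5)*(-10)*(-34) = -1*50*(-34) = -50*(-34) = 1700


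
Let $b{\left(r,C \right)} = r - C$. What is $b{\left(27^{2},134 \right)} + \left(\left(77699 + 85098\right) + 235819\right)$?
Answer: $399211$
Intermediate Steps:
$b{\left(27^{2},134 \right)} + \left(\left(77699 + 85098\right) + 235819\right) = \left(27^{2} - 134\right) + \left(\left(77699 + 85098\right) + 235819\right) = \left(729 - 134\right) + \left(162797 + 235819\right) = 595 + 398616 = 399211$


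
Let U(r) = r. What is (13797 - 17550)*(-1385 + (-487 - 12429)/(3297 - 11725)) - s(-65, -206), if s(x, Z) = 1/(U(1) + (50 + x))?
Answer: 21879735097/4214 ≈ 5.1922e+6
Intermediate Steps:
s(x, Z) = 1/(51 + x) (s(x, Z) = 1/(1 + (50 + x)) = 1/(51 + x))
(13797 - 17550)*(-1385 + (-487 - 12429)/(3297 - 11725)) - s(-65, -206) = (13797 - 17550)*(-1385 + (-487 - 12429)/(3297 - 11725)) - 1/(51 - 65) = -3753*(-1385 - 12916/(-8428)) - 1/(-14) = -3753*(-1385 - 12916*(-1/8428)) - 1*(-1/14) = -3753*(-1385 + 3229/2107) + 1/14 = -3753*(-2914966/2107) + 1/14 = 10939867398/2107 + 1/14 = 21879735097/4214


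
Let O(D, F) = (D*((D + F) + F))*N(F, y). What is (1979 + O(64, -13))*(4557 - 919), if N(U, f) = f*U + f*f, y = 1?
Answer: -98971790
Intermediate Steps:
N(U, f) = f² + U*f (N(U, f) = U*f + f² = f² + U*f)
O(D, F) = D*(1 + F)*(D + 2*F) (O(D, F) = (D*((D + F) + F))*(1*(F + 1)) = (D*(D + 2*F))*(1*(1 + F)) = (D*(D + 2*F))*(1 + F) = D*(1 + F)*(D + 2*F))
(1979 + O(64, -13))*(4557 - 919) = (1979 + 64*(1 - 13)*(64 + 2*(-13)))*(4557 - 919) = (1979 + 64*(-12)*(64 - 26))*3638 = (1979 + 64*(-12)*38)*3638 = (1979 - 29184)*3638 = -27205*3638 = -98971790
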